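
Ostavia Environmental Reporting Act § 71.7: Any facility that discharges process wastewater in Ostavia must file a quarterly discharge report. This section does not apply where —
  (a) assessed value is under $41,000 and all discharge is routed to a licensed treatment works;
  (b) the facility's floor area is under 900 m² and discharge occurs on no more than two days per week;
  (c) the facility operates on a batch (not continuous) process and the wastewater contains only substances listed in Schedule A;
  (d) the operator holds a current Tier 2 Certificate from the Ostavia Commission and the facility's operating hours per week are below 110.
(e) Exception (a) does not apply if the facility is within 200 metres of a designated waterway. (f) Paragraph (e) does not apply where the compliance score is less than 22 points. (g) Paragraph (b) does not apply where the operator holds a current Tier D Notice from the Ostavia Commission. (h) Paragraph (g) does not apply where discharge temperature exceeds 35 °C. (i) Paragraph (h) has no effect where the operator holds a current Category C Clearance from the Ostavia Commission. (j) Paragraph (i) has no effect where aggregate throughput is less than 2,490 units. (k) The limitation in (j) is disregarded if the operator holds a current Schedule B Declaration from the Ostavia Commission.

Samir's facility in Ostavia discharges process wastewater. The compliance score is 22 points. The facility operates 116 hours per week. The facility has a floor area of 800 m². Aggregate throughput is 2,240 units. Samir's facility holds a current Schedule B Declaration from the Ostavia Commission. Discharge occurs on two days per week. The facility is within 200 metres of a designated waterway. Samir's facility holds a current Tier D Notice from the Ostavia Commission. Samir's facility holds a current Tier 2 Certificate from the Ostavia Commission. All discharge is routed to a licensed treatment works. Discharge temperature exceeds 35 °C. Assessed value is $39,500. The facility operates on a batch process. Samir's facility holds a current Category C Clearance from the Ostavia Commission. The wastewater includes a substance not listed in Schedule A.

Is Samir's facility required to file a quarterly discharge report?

Exception (a) is satisfied on its face — assessed value is $39,500, under the $41,000 limit; discharge is routed to a licensed treatment works. Turning to paragraphs (e)–(f): (e) operates against (a): the facility is within 200 m of a designated waterway. (f) is not engaged (the compliance score is 22 points, not less than 22 points), so (e) stands. Exception (a) does not apply.
Exception (b)'s conditions are all satisfied: the facility's floor area is 800 m², under the 900 m² limit; discharge occurs on no more than two days per week. But applying paragraphs (g)–(k): (g) operates against (b): a current Tier D Notice is held. (h) is triggered (discharge temperature exceeds 35 °C), but is itself disapplied by (i): (i) is engaged — a current Category C Clearance is held. (j) would limit (i) — aggregate throughput is 2,240 units, less than the 2,490 units limit — but (k) sets (j) aside: (k) operates against (j): a current Schedule B Declaration is held. So (b) is unavailable.
Exception (c) requires that the wastewater contains only substances listed in Schedule A; but the wastewater includes a non-Schedule-A substance, so (c) is unavailable.
Exception (d) fails — the facility's operating hours per week are 116, not below 110.
Every exception is unavailable, so the rule governs.

Yes — Samir's facility must file a quarterly discharge report.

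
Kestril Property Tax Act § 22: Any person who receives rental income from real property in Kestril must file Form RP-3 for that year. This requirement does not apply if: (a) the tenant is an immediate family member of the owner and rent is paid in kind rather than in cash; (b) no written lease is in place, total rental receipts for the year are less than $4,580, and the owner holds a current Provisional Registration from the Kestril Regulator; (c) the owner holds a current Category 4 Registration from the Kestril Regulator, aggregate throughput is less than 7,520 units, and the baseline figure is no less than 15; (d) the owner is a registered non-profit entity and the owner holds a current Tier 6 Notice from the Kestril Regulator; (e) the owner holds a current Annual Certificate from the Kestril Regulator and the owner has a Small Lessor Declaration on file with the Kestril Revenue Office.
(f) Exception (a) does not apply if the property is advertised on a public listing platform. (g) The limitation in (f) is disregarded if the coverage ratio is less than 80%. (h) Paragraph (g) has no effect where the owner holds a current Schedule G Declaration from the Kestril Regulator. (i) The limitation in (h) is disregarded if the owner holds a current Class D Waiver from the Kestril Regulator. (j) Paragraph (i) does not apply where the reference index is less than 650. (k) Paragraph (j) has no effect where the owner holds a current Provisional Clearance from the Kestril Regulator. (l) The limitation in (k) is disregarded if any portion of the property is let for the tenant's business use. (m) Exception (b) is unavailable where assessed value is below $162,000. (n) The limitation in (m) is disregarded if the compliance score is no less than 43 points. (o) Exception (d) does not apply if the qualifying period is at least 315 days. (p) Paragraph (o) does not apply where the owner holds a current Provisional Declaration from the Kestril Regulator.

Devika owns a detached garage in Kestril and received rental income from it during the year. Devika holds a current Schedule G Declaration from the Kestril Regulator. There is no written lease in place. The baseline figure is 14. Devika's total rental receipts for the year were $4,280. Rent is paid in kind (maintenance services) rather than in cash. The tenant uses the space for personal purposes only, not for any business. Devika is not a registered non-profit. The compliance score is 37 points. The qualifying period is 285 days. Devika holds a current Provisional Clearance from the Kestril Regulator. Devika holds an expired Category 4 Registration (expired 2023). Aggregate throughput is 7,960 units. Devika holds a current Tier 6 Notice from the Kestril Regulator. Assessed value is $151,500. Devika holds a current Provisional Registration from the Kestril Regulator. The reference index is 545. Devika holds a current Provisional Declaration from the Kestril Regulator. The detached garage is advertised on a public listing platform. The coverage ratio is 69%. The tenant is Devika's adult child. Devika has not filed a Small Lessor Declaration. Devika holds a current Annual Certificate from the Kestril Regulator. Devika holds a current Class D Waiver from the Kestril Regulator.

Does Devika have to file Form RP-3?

No — exception (a) applies; Devika is not required to file Form RP-3.

Exception (a): the tenant is an immediate family member; rent is paid in kind — every condition holds. Under paragraphs (f)–(l): (f) would limit (a) — the property is publicly advertised — but (g) sets (f) aside: (g) operates — the coverage ratio is 69%, less than the 80% limit. (h) would limit (g) — a current Schedule G Declaration is held — but (i) sets (h) aside: (i) is triggered — a current Class D Waiver is held. (j) is engaged (the reference index is 545, less than the 650 limit), but is overridden by (k): (k) operates — a current Provisional Clearance is held. (l), which would lift (k), does not operate here — the space is used for personal purposes only. Exception (a) stands.
Exception (b)'s conditions are all satisfied: there is no written lease; total rental receipts for the year are $4,280, less than the $4,580 limit; a current Provisional Registration is held. But applying paragraphs (m)–(n): (m) operates against (b): assessed value is $151,500, below the $162,000 limit. (n) is not engaged (the compliance score is 37 points, short of 43 points), so (m) stands. (b) is therefore removed.
Exception (c) does not apply: the Category 4 Registration is not current.
Exception (d) fails — Devika is not a registered non-profit.
Exception (e) fails — no Small Lessor Declaration is on file.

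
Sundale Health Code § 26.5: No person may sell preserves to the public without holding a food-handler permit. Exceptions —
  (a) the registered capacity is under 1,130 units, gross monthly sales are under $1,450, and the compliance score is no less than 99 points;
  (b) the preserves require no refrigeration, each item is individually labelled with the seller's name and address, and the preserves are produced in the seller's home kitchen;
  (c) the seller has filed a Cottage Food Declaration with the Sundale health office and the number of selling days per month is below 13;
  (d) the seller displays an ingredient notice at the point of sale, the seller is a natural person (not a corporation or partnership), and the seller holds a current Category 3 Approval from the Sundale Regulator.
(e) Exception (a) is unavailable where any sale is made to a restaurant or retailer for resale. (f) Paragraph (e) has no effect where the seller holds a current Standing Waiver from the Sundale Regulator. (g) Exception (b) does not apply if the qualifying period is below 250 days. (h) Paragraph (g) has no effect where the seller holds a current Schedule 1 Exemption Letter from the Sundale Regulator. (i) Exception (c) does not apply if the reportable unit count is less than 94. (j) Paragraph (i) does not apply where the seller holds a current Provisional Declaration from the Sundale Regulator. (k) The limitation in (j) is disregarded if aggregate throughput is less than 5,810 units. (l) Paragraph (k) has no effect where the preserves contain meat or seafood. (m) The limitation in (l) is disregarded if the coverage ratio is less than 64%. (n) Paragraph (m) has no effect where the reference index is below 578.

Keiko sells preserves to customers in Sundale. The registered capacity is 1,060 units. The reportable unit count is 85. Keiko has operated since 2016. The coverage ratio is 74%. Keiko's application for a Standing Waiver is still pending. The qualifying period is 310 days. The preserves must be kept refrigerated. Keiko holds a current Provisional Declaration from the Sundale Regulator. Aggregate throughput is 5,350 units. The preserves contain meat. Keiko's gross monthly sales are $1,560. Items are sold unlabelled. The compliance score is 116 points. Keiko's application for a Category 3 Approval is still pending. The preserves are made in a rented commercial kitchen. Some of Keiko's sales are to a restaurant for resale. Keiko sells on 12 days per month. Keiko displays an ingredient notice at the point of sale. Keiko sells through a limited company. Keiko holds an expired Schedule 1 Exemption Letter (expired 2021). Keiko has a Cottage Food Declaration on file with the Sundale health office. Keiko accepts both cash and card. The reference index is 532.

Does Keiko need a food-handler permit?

Exception (a) does not apply: gross monthly sales are $1,560, not under $1,450.
Exception (b) does not apply: the preserves require refrigeration.
Exception (c) is satisfied on its face — a Cottage Food Declaration is on file; the number of selling days per month is 12, below the 13 limit. Under paragraphs (i)–(n): (i) is engaged (the reportable unit count is 85, less than the 94 limit), but is itself disapplied by (j): (j) operates against (i): a current Provisional Declaration is held. (k) would limit (j) — aggregate throughput is 5,350 units, less than the 5,810 units limit — but (l) sets (k) aside: (l) operates against (k): the preserves contain meat. (m), which would lift (l), is inapplicable — the coverage ratio is 74%, not less than 64%. Exception (c) stands.
Exception (d) fails — the seller operates through a limited company.

No — exception (c) applies; Keiko is not required to hold a food-handler permit.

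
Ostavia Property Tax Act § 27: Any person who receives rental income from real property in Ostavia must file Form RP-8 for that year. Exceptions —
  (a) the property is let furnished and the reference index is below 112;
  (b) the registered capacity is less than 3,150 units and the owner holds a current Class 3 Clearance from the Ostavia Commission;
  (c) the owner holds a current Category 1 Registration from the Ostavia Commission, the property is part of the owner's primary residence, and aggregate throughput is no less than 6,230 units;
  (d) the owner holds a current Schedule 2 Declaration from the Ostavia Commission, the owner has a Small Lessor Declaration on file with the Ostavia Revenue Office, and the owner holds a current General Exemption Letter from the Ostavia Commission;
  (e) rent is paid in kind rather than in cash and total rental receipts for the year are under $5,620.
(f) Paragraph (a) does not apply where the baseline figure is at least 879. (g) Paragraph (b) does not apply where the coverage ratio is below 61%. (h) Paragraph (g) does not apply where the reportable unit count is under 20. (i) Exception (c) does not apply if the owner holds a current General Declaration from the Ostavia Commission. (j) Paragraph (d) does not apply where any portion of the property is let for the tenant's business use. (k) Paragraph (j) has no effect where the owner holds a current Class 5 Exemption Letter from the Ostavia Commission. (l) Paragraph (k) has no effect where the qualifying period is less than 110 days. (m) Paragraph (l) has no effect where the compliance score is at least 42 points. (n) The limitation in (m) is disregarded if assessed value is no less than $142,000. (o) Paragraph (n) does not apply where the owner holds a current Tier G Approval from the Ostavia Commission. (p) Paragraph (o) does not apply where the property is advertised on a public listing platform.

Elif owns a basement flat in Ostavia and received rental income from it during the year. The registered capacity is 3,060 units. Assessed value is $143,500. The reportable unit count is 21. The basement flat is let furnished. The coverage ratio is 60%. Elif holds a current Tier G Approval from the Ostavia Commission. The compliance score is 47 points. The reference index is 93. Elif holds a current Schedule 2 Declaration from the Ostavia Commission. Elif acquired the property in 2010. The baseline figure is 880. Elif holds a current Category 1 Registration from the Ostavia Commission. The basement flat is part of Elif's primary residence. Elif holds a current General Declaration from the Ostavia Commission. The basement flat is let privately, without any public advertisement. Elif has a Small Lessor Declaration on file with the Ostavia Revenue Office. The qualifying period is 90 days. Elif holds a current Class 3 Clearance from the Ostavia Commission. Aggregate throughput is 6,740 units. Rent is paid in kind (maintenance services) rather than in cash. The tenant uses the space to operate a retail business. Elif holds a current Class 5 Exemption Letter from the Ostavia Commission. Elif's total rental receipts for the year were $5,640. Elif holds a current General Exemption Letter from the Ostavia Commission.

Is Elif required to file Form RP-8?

Exception (a)'s conditions are all satisfied: the property is let furnished; the reference index is 93, below the 112 limit. But applying paragraph (f): (f) operates — the baseline figure is 880, meeting the 879 threshold. Exception (a) does not apply.
All of (b)'s requirements are met (the registered capacity is 3,060 units, less than the 3,150 units limit; a current Class 3 Clearance is held). But applying paragraphs (g)–(h): (g) operates against (b): the coverage ratio is 60%, below the 61% limit. (h) is not engaged (the reportable unit count is 21, not under 20), so (g) stands. Exception (b) does not apply.
Exception (c): a current Category 1 Registration is held; the basement flat is part of the primary residence; aggregate throughput is 6,740 units, meeting the 6,230 units threshold — every condition holds. But: (i) operates against (c): a current General Declaration is held. (c) is therefore removed.
Exception (d) is satisfied on its face — a current Schedule 2 Declaration is held; a Small Lessor Declaration is on file; a current General Exemption Letter is held. Applying paragraphs (j)–(p): (j) applies (the space is let for business use), but is displaced by (k): (k) operates against (j): a current Class 5 Exemption Letter is held. (l) would limit (k) — the qualifying period is 90 days, less than the 110 days limit — but (m) sets (l) aside: (m) is triggered — the compliance score is 47 points, meeting the 42 points threshold. (n) would limit (m) — assessed value is $143,500, meeting the $142,000 threshold — but (o) sets (n) aside: (o) operates against (n): a current Tier G Approval is held. (p), which would lift (o), is not triggered — the property is let privately without advertisement. So (d) applies.
Exception (e) fails — total rental receipts for the year are $5,640, not under $5,620.

No — exception (d) applies; Elif is not required to file Form RP-8.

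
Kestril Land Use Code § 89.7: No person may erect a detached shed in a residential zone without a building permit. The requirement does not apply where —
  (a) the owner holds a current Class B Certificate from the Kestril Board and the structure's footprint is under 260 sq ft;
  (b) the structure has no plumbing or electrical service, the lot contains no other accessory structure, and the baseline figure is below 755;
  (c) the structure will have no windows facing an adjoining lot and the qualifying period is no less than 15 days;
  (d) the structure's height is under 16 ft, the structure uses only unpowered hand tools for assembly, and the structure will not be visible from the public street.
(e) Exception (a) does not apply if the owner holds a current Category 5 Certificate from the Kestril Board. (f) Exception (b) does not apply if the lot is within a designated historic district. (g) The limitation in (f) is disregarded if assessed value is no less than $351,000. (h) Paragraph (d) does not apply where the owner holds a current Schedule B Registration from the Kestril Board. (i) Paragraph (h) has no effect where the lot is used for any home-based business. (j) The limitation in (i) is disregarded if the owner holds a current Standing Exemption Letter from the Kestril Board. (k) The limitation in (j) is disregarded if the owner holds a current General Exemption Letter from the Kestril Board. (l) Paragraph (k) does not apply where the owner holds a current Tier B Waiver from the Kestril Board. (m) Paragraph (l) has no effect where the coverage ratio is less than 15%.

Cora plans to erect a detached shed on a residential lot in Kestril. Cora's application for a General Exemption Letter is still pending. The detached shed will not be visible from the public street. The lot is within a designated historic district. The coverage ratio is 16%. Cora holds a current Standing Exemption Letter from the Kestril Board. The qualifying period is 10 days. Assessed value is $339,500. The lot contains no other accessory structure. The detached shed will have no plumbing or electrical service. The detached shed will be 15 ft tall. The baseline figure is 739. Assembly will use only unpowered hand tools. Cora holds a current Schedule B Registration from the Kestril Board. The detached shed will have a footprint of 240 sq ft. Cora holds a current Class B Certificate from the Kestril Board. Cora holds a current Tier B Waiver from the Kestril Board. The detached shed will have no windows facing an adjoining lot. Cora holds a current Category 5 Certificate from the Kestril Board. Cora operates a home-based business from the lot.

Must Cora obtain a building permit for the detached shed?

Exception (a): a current Class B Certificate is held; the structure's footprint is 240 sq ft, under the 260 sq ft limit — every condition holds. But: (e) operates against (a): a current Category 5 Certificate is held. Exception (a) does not apply.
Exception (b): there is no plumbing or electrical service; the lot has no other accessory structure; the baseline figure is 739, below the 755 limit — every condition holds. But: (f) is engaged — the lot is in a historic district. (g) is inapplicable (assessed value is $339,500, short of $351,000), so (f) stands. (b) is therefore removed.
Exception (c) does not apply: the qualifying period is 10 days, short of 15 days.
Exception (d): the structure's height is 15 ft, under the 16 ft limit; assembly uses only hand tools; the structure will not be visible from the street — every condition holds. Turning to paragraphs (h)–(m): (h) is triggered — a current Schedule B Registration is held. (i) is triggered (a home-based business operates on the lot), but is itself disapplied by (j): (j) applies — a current Standing Exemption Letter is held. (k) is not triggered (no current General Exemption Letter is held), so (j) stands. Exception (d) does not apply.
No exception applies. The general rule governs.

Yes — Cora must obtain a building permit.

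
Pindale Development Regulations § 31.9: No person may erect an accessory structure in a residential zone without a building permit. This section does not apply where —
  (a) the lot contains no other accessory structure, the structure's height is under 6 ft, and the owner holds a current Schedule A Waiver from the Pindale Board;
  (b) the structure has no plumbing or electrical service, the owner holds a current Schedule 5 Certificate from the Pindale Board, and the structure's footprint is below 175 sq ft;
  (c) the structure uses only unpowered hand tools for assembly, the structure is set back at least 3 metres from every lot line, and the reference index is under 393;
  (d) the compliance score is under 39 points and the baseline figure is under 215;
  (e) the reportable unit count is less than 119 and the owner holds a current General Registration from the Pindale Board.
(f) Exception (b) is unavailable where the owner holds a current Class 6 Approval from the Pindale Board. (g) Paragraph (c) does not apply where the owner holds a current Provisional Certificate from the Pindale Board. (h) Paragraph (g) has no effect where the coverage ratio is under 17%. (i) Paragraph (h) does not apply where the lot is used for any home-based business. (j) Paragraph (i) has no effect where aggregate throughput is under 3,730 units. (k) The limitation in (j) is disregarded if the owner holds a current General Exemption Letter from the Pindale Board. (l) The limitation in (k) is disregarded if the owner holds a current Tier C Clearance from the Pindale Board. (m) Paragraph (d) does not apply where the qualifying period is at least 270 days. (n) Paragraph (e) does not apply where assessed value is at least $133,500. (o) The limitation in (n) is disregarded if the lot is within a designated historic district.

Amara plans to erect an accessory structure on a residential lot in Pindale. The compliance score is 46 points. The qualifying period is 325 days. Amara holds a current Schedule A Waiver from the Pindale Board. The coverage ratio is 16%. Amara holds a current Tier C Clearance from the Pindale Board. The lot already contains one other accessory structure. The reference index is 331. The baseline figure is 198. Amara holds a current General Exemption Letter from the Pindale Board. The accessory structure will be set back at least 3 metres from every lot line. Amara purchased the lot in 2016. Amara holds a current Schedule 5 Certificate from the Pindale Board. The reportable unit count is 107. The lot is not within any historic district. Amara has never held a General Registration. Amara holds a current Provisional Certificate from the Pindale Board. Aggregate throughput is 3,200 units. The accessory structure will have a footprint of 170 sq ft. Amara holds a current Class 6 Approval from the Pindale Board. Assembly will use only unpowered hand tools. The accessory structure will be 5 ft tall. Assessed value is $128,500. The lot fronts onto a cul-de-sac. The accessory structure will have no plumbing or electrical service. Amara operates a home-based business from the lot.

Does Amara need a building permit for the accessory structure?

No — exception (c) applies; Amara does not need a building permit.

Exception (a) does not apply: the lot already has another accessory structure.
Exception (b) is satisfied on its face — there is no plumbing or electrical service; a current Schedule 5 Certificate is held; the structure's footprint is 170 sq ft, below the 175 sq ft limit. But: (f) operates against (b): a current Class 6 Approval is held. Exception (b) does not apply.
Exception (c)'s conditions are all satisfied: assembly uses only hand tools; the setback is at least 3 m on every side; the reference index is 331, under the 393 limit. Applying paragraphs (g)–(l): (g) would limit (c) — a current Provisional Certificate is held — but (h) sets (g) aside: (h) operates against (g): the coverage ratio is 16%, under the 17% limit. (i) operates (a home-based business operates on the lot), but is overridden by (j): (j) operates against (i): aggregate throughput is 3,200 units, under the 3,730 units limit. (k) is engaged (a current General Exemption Letter is held), but is itself disapplied by (l): (l) is triggered — a current Tier C Clearance is held. So (c) applies.
Exception (d) does not apply: the compliance score is 46 points, not under 39 points.
Exception (e) does not apply: there is no General Registration in force.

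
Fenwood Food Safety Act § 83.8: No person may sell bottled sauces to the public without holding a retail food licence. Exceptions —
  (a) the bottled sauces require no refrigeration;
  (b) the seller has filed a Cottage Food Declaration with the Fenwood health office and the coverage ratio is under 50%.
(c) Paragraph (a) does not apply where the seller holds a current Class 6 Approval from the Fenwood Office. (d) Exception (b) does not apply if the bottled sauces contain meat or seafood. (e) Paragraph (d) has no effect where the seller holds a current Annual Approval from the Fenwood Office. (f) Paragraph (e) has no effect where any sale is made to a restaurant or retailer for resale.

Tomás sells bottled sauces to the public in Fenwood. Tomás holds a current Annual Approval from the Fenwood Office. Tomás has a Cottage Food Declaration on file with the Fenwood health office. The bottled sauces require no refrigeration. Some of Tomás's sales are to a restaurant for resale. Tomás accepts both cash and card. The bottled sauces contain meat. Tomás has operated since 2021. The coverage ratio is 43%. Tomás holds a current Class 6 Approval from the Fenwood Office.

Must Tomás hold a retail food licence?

Exception (a)'s conditions are all satisfied: the bottled sauces are shelf-stable. But: (c) is triggered — a current Class 6 Approval is held. (a) is therefore removed.
Exception (b) is satisfied on its face — a Cottage Food Declaration is on file; the coverage ratio is 43%, under the 50% limit. However, paragraphs (d)–(f) must be considered: (d) operates — the bottled sauces contain meat. (e) is triggered (a current Annual Approval is held), but is set aside by (f): (f) applies — some sales are to a restaurant for resale. So (b) is unavailable.
None of the exceptions is available; § 83.8 applies in full.

Yes — Tomás must hold a retail food licence.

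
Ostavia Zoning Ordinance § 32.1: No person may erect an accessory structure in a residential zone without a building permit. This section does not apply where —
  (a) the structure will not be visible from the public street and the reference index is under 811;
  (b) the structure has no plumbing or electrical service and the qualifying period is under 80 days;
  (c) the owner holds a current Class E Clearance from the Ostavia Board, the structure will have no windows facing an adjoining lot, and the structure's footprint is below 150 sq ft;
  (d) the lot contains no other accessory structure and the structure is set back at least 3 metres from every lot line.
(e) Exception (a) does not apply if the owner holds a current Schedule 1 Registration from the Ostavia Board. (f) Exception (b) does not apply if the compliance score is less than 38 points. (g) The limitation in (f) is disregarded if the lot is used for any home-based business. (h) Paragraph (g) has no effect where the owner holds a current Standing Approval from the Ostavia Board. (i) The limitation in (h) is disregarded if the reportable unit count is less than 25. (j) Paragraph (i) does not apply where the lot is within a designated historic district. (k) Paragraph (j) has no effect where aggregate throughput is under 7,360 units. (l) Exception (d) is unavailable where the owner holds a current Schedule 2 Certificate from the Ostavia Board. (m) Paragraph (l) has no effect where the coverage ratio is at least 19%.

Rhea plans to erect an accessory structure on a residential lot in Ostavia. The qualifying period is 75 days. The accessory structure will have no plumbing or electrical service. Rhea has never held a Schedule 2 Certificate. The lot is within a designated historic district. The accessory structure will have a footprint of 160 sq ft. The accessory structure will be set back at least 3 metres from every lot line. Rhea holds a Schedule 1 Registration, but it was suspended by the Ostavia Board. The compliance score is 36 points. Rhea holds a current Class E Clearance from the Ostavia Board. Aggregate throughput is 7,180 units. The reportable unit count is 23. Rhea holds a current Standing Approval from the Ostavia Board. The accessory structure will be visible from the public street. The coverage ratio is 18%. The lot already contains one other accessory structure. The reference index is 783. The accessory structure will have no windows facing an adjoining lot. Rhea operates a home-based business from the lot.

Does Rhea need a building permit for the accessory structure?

No — exception (b) applies; Rhea does not need a building permit.

Exception (a) requires that the structure will not be visible from the public street; but the structure will be visible from the street, so (a) is unavailable.
Exception (b)'s conditions are all satisfied: there is no plumbing or electrical service; the qualifying period is 75 days, under the 80 days limit. Applying paragraphs (f)–(k): (f) would limit (b) — the compliance score is 36 points, less than the 38 points limit — but (g) sets (f) aside: (g) is triggered — a home-based business operates on the lot. (h) applies (a current Standing Approval is held), but is displaced by (i): (i) operates — the reportable unit count is 23, less than the 25 limit. (j) applies (the lot is in a historic district), but is displaced by (k): (k) operates against (j): aggregate throughput is 7,180 units, under the 7,360 units limit. Exception (b) stands.
Exception (c) requires that the structure's footprint is below 150 sq ft; but the structure's footprint is 160 sq ft, not below 150 sq ft, so (c) is unavailable.
Exception (d) fails — the lot already has another accessory structure.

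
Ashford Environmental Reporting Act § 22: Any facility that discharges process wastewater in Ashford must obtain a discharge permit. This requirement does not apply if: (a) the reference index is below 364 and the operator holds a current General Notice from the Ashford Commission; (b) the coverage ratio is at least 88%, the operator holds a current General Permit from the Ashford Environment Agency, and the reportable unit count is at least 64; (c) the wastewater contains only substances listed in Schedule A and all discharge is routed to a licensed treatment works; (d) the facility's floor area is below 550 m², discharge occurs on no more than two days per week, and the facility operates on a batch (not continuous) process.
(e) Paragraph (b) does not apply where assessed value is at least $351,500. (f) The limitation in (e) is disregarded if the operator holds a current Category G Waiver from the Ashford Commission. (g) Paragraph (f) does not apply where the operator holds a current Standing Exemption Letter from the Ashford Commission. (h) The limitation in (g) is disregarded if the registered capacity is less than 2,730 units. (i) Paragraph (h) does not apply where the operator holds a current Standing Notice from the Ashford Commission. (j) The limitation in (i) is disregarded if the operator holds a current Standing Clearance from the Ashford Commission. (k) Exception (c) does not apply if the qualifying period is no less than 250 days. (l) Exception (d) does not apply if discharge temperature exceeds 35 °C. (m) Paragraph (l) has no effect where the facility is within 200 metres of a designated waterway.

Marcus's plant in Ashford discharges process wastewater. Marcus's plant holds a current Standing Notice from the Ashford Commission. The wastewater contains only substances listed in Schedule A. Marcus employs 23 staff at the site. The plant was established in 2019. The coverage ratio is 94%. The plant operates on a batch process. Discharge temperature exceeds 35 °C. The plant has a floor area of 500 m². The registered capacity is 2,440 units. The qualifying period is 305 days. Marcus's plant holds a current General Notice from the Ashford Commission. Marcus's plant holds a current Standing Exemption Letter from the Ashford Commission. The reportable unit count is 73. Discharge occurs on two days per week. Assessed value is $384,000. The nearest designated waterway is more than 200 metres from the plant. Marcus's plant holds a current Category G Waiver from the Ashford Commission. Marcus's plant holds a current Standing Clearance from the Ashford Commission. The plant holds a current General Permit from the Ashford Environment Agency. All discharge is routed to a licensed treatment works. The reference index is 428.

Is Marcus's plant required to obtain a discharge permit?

No — exception (b) applies; Marcus's plant is not required to obtain a discharge permit.

Exception (a) requires that the reference index is below 364; but the reference index is 428, not below 364, so (a) is unavailable.
Exception (b)'s conditions are all satisfied: the coverage ratio is 94%, meeting the 88% threshold; a current General Permit is held; the reportable unit count is 73, meeting the 64 threshold. Considering the limiting provisions: (e) applies (assessed value is $384,000, meeting the $351,500 threshold), but is itself disapplied by (f): (f) is engaged — a current Category G Waiver is held. (g) would limit (f) — a current Standing Exemption Letter is held — but (h) sets (g) aside: (h) operates against (g): the registered capacity is 2,440 units, less than the 2,730 units limit. (i) is engaged (a current Standing Notice is held), but is overridden by (j): (j) operates against (i): a current Standing Clearance is held. So (b) applies.
Exception (c) is satisfied on its face — the wastewater is Schedule-A-only; discharge is routed to a licensed treatment works. But applying paragraph (k): (k) applies — the qualifying period is 305 days, meeting the 250 days threshold. Exception (c) does not apply.
Exception (d): the facility's floor area is 500 m², below the 550 m² limit; discharge occurs on no more than two days per week; the facility operates on a batch process — every condition holds. However, paragraphs (l)–(m) must be considered: (l) is triggered — discharge temperature exceeds 35 °C. (m), which would lift (l), is not triggered — the plant is more than 200 m from any designated waterway. So (d) is unavailable.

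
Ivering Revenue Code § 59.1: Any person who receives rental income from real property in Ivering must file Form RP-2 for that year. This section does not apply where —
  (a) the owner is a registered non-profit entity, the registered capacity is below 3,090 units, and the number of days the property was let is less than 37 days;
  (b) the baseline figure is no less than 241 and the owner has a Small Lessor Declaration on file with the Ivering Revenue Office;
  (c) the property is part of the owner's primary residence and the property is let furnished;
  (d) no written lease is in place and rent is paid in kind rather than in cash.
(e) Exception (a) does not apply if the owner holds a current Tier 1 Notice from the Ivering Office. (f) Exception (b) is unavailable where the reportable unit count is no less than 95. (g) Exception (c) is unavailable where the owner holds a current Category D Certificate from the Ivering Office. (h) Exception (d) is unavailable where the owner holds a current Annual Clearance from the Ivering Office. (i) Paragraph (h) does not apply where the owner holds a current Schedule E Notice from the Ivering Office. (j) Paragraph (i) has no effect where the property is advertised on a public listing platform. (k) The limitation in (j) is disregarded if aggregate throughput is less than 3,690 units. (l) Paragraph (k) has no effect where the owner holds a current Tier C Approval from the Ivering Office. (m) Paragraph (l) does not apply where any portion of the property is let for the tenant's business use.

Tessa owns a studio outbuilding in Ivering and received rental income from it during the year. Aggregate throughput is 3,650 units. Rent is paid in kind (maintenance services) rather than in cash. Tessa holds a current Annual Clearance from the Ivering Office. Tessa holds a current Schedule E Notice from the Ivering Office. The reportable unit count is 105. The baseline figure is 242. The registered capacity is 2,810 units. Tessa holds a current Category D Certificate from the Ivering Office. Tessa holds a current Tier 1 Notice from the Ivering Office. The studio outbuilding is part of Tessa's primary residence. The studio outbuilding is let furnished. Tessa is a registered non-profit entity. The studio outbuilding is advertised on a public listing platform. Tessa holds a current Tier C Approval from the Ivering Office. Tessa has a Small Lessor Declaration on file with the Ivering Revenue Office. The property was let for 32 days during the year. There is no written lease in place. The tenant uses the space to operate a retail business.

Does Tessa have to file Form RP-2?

No — exception (d) applies; Tessa is not required to file Form RP-2.

Exception (a) is satisfied on its face — Tessa is a registered non-profit; the registered capacity is 2,810 units, below the 3,090 units limit; the number of days the property was let is 32 days, less than the 37 days limit. However, paragraph (e) must be considered: (e) operates against (a): a current Tier 1 Notice is held. Exception (a) does not apply.
Exception (b) is satisfied on its face — the baseline figure is 242, meeting the 241 threshold; a Small Lessor Declaration is on file. However, paragraph (f) must be considered: (f) is engaged — the reportable unit count is 105, meeting the 95 threshold. Exception (b) does not apply.
Exception (c)'s conditions are all satisfied: the studio outbuilding is part of the primary residence; the property is let furnished. Turning to paragraph (g): (g) operates against (c): a current Category D Certificate is held. Exception (c) does not apply.
Exception (d): there is no written lease; rent is paid in kind — every condition holds. Considering the limiting provisions: (h) operates (a current Annual Clearance is held), but is set aside by (i): (i) applies — a current Schedule E Notice is held. (j) would limit (i) — the property is publicly advertised — but (k) sets (j) aside: (k) is triggered — aggregate throughput is 3,650 units, less than the 3,690 units limit. (l) is triggered (a current Tier C Approval is held), but is itself disapplied by (m): (m) applies — the space is let for business use. So (d) applies.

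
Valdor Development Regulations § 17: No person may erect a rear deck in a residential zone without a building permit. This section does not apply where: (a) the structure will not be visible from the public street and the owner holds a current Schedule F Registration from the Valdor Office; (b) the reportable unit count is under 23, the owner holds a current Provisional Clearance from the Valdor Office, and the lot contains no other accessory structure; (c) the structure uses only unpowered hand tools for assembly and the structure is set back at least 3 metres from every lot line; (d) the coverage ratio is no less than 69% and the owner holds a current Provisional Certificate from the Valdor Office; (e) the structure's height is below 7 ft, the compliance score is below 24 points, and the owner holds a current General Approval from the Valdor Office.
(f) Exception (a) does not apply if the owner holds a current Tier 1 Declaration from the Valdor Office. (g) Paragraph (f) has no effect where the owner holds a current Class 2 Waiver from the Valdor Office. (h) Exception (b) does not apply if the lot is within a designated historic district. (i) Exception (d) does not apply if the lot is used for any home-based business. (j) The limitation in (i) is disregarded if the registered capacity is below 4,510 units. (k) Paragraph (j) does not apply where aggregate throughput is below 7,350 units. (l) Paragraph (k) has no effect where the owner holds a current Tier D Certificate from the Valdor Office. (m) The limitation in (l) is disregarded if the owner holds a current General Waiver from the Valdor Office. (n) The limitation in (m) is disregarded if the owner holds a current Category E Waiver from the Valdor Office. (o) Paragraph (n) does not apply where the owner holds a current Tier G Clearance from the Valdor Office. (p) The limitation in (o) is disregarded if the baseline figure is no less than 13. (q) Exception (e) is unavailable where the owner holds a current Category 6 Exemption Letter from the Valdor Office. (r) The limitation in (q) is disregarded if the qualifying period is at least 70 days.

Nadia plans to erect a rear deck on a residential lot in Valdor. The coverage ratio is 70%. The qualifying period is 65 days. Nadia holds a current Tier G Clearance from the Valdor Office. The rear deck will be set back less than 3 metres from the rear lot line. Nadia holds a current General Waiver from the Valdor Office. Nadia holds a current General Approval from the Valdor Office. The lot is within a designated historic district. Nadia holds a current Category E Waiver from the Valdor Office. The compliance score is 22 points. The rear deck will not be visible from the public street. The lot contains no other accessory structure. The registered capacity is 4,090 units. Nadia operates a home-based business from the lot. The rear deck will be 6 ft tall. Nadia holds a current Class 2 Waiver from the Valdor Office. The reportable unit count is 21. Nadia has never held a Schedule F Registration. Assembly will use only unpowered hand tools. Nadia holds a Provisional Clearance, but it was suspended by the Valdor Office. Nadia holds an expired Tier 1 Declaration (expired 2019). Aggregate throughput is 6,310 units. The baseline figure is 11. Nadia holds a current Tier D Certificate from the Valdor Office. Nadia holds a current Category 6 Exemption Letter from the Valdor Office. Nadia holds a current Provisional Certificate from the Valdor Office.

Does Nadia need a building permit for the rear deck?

Exception (a) does not apply: no current Schedule F Registration is held.
Exception (b) fails — there is no Provisional Clearance in force.
Exception (c) does not apply: the rear setback is under 3 m.
All of (d)'s requirements are met (the coverage ratio is 70%, meeting the 69% threshold; a current Provisional Certificate is held). But applying paragraphs (i)–(p): (i) is triggered — a home-based business operates on the lot. (j) is triggered (the registered capacity is 4,090 units, below the 4,510 units limit), but is displaced by (k): (k) is triggered — aggregate throughput is 6,310 units, below the 7,350 units limit. (l) would limit (k) — a current Tier D Certificate is held — but (m) sets (l) aside: (m) operates against (l): a current General Waiver is held. (n) is triggered (a current Category E Waiver is held), but is itself disapplied by (o): (o) operates against (n): a current Tier G Clearance is held. (p) is not triggered (the baseline figure is 11, short of 13), so (o) stands. Exception (d) does not apply.
Exception (e): the structure's height is 6 ft, below the 7 ft limit; the compliance score is 22 points, below the 24 points limit; a current General Approval is held — every condition holds. But: (q) is triggered — a current Category 6 Exemption Letter is held. (r) is not triggered (the qualifying period is 65 days, short of 70 days), so (q) stands. So (e) is unavailable.
No exception displaces § 17.

Yes — Nadia must obtain a building permit.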